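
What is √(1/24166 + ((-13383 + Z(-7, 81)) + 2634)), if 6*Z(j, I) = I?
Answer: I*√1567371066818/12083 ≈ 103.61*I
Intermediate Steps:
Z(j, I) = I/6
√(1/24166 + ((-13383 + Z(-7, 81)) + 2634)) = √(1/24166 + ((-13383 + (⅙)*81) + 2634)) = √(1/24166 + ((-13383 + 27/2) + 2634)) = √(1/24166 + (-26739/2 + 2634)) = √(1/24166 - 21471/2) = √(-129717046/12083) = I*√1567371066818/12083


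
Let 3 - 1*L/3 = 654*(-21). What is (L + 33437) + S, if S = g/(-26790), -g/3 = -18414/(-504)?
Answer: 18664986943/250040 ≈ 74648.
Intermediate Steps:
L = 41211 (L = 9 - 1962*(-21) = 9 - 3*(-13734) = 9 + 41202 = 41211)
g = -3069/28 (g = -(-55242)/(-504) = -(-55242)*(-1)/504 = -3*1023/28 = -3069/28 ≈ -109.61)
S = 1023/250040 (S = -3069/28/(-26790) = -3069/28*(-1/26790) = 1023/250040 ≈ 0.0040913)
(L + 33437) + S = (41211 + 33437) + 1023/250040 = 74648 + 1023/250040 = 18664986943/250040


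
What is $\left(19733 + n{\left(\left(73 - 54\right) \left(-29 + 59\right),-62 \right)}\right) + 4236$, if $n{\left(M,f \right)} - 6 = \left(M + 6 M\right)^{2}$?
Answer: $15944075$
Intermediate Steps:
$n{\left(M,f \right)} = 6 + 49 M^{2}$ ($n{\left(M,f \right)} = 6 + \left(M + 6 M\right)^{2} = 6 + \left(7 M\right)^{2} = 6 + 49 M^{2}$)
$\left(19733 + n{\left(\left(73 - 54\right) \left(-29 + 59\right),-62 \right)}\right) + 4236 = \left(19733 + \left(6 + 49 \left(\left(73 - 54\right) \left(-29 + 59\right)\right)^{2}\right)\right) + 4236 = \left(19733 + \left(6 + 49 \left(19 \cdot 30\right)^{2}\right)\right) + 4236 = \left(19733 + \left(6 + 49 \cdot 570^{2}\right)\right) + 4236 = \left(19733 + \left(6 + 49 \cdot 324900\right)\right) + 4236 = \left(19733 + \left(6 + 15920100\right)\right) + 4236 = \left(19733 + 15920106\right) + 4236 = 15939839 + 4236 = 15944075$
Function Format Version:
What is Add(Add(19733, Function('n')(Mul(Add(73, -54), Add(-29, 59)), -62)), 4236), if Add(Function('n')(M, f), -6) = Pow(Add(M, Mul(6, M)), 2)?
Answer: 15944075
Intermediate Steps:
Function('n')(M, f) = Add(6, Mul(49, Pow(M, 2))) (Function('n')(M, f) = Add(6, Pow(Add(M, Mul(6, M)), 2)) = Add(6, Pow(Mul(7, M), 2)) = Add(6, Mul(49, Pow(M, 2))))
Add(Add(19733, Function('n')(Mul(Add(73, -54), Add(-29, 59)), -62)), 4236) = Add(Add(19733, Add(6, Mul(49, Pow(Mul(Add(73, -54), Add(-29, 59)), 2)))), 4236) = Add(Add(19733, Add(6, Mul(49, Pow(Mul(19, 30), 2)))), 4236) = Add(Add(19733, Add(6, Mul(49, Pow(570, 2)))), 4236) = Add(Add(19733, Add(6, Mul(49, 324900))), 4236) = Add(Add(19733, Add(6, 15920100)), 4236) = Add(Add(19733, 15920106), 4236) = Add(15939839, 4236) = 15944075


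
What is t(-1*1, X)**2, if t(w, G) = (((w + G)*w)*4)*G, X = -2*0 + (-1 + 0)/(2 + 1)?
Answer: 256/81 ≈ 3.1605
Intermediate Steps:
X = -1/3 (X = 0 - 1/3 = -1/3 ≈ -0.33333)
t(w, G) = 4*G*w*(G + w) (t(w, G) = (((G + w)*w)*4)*G = ((w*(G + w))*4)*G = (4*w*(G + w))*G = 4*G*w*(G + w))
t(-1*1, X)**2 = (4*(-1/3)*(-1*1)*(-1/3 - 1*1))**2 = (4*(-1/3)*(-1)*(-1/3 - 1))**2 = (4*(-1/3)*(-1)*(-4/3))**2 = (-16/9)**2 = 256/81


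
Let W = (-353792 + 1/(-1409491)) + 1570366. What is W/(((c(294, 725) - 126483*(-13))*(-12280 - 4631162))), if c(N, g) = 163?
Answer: -1714750103833/10762691521239113724 ≈ -1.5932e-7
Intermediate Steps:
W = 1714750103833/1409491 (W = (-353792 - 1/1409491) + 1570366 = -498666639873/1409491 + 1570366 = 1714750103833/1409491 ≈ 1.2166e+6)
W/(((c(294, 725) - 126483*(-13))*(-12280 - 4631162))) = 1714750103833/(1409491*(((163 - 126483*(-13))*(-12280 - 4631162)))) = 1714750103833/(1409491*(((163 + 1644279)*(-4643442)))) = 1714750103833/(1409491*((1644442*(-4643442)))) = (1714750103833/1409491)/(-7635871049364) = (1714750103833/1409491)*(-1/7635871049364) = -1714750103833/10762691521239113724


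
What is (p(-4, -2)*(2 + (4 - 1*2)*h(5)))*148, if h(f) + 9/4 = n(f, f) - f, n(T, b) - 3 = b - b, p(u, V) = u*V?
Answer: -7696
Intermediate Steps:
p(u, V) = V*u
n(T, b) = 3 (n(T, b) = 3 + (b - b) = 3 + 0 = 3)
h(f) = ¾ - f (h(f) = -9/4 + (3 - f) = ¾ - f)
(p(-4, -2)*(2 + (4 - 1*2)*h(5)))*148 = ((-2*(-4))*(2 + (4 - 1*2)*(¾ - 1*5)))*148 = (8*(2 + (4 - 2)*(¾ - 5)))*148 = (8*(2 + 2*(-17/4)))*148 = (8*(2 - 17/2))*148 = (8*(-13/2))*148 = -52*148 = -7696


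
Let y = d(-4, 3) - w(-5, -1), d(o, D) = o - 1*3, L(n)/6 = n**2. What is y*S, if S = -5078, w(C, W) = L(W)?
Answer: 66014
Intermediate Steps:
L(n) = 6*n**2
d(o, D) = -3 + o (d(o, D) = o - 3 = -3 + o)
w(C, W) = 6*W**2
y = -13 (y = (-3 - 4) - 6*(-1)**2 = -7 - 6 = -13)
y*S = -13*(-5078) = 66014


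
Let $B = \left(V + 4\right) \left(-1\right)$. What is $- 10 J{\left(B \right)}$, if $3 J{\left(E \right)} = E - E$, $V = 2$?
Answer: $0$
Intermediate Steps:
$B = -6$ ($B = \left(2 + 4\right) \left(-1\right) = 6 \left(-1\right) = -6$)
$J{\left(E \right)} = 0$ ($J{\left(E \right)} = \frac{E - E}{3} = \frac{1}{3} \cdot 0 = 0$)
$- 10 J{\left(B \right)} = \left(-10\right) 0 = 0$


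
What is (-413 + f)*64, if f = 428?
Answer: 960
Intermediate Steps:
(-413 + f)*64 = (-413 + 428)*64 = 15*64 = 960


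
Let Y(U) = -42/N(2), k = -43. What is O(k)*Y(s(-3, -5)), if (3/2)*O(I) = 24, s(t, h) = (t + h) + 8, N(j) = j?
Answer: -336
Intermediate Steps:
s(t, h) = 8 + h + t (s(t, h) = (h + t) + 8 = 8 + h + t)
O(I) = 16 (O(I) = (2/3)*24 = 16)
Y(U) = -21 (Y(U) = -42/2 = -42*1/2 = -21)
O(k)*Y(s(-3, -5)) = 16*(-21) = -336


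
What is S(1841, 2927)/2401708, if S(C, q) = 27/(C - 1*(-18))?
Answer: 27/4464775172 ≈ 6.0473e-9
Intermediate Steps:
S(C, q) = 27/(18 + C) (S(C, q) = 27/(C + 18) = 27/(18 + C))
S(1841, 2927)/2401708 = (27/(18 + 1841))/2401708 = (27/1859)*(1/2401708) = 27/4464775172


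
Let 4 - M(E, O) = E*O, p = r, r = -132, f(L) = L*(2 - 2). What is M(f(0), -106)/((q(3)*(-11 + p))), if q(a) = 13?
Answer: -4/1859 ≈ -0.0021517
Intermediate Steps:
f(L) = 0 (f(L) = L*0 = 0)
p = -132
M(E, O) = 4 - E*O
M(f(0), -106)/((q(3)*(-11 + p))) = (4 - 1*0*(-106))/((13*(-11 - 132))) = (4 + 0)/((13*(-143))) = 4/(-1859) = 4*(-1/1859) = -4/1859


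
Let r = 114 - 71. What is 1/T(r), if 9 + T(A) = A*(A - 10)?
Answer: 1/1410 ≈ 0.00070922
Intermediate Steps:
r = 43
T(A) = -9 + A*(-10 + A) (T(A) = -9 + A*(A - 10) = -9 + A*(-10 + A))
1/T(r) = 1/(-9 + 43² - 10*43) = 1/(-9 + 1849 - 430) = 1/1410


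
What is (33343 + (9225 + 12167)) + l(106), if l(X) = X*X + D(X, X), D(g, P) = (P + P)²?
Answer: 110915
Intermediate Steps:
D(g, P) = 4*P² (D(g, P) = (2*P)² = 4*P²)
l(X) = 5*X² (l(X) = X*X + 4*X² = X² + 4*X² = 5*X²)
(33343 + (9225 + 12167)) + l(106) = (33343 + (9225 + 12167)) + 5*106² = (33343 + 21392) + 5*11236 = 54735 + 56180 = 110915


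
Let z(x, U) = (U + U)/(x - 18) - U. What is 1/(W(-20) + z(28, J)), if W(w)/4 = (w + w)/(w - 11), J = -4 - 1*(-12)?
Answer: -155/192 ≈ -0.80729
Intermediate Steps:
J = 8 (J = -4 + 12 = 8)
z(x, U) = -U + 2*U/(-18 + x) (z(x, U) = (2*U)/(-18 + x) - U = 2*U/(-18 + x) - U = -U + 2*U/(-18 + x))
W(w) = 8*w/(-11 + w) (W(w) = 4*((w + w)/(w - 11)) = 4*((2*w)/(-11 + w)) = 4*(2*w/(-11 + w)) = 8*w/(-11 + w))
1/(W(-20) + z(28, J)) = 1/(8*(-20)/(-11 - 20) + 8*(20 - 1*28)/(-18 + 28)) = 1/(8*(-20)/(-31) + 8*(20 - 28)/10) = 1/(8*(-20)*(-1/31) + 8*(1/10)*(-8)) = 1/(160/31 - 32/5) = 1/(-192/155) = -155/192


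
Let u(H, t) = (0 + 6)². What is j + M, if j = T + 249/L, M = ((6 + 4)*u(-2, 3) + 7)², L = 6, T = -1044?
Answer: 267373/2 ≈ 1.3369e+5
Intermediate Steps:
u(H, t) = 36 (u(H, t) = 6² = 36)
M = 134689 (M = ((6 + 4)*36 + 7)² = (10*36 + 7)² = (360 + 7)² = 367² = 134689)
j = -2005/2 (j = -1044 + 249/6 = -1044 + 249*(⅙) = -1044 + 83/2 = -2005/2 ≈ -1002.5)
j + M = -2005/2 + 134689 = 267373/2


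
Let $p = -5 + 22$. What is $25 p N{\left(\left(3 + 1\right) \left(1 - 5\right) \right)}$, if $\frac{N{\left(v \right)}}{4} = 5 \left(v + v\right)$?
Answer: $-272000$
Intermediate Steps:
$N{\left(v \right)} = 40 v$ ($N{\left(v \right)} = 4 \cdot 5 \left(v + v\right) = 4 \cdot 5 \cdot 2 v = 4 \cdot 10 v = 40 v$)
$p = 17$
$25 p N{\left(\left(3 + 1\right) \left(1 - 5\right) \right)} = 25 \cdot 17 \cdot 40 \left(3 + 1\right) \left(1 - 5\right) = 425 \cdot 40 \cdot 4 \left(-4\right) = 425 \cdot 40 \left(-16\right) = 425 \left(-640\right) = -272000$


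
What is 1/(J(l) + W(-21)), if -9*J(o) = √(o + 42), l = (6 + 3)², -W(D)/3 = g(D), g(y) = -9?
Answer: 729/19642 + 3*√123/19642 ≈ 0.038808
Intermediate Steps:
W(D) = 27 (W(D) = -3*(-9) = 27)
l = 81 (l = 9² = 81)
J(o) = -√(42 + o)/9 (J(o) = -√(o + 42)/9 = -√(42 + o)/9)
1/(J(l) + W(-21)) = 1/(-√(42 + 81)/9 + 27) = 1/(-√123/9 + 27) = 1/(27 - √123/9)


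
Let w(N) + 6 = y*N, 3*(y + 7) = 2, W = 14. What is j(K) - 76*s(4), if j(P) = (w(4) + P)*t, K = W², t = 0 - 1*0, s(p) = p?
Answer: -304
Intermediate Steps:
y = -19/3 (y = -7 + (⅓)*2 = -7 + ⅔ = -19/3 ≈ -6.3333)
t = 0 (t = 0 + 0 = 0)
w(N) = -6 - 19*N/3
K = 196 (K = 14² = 196)
j(P) = 0 (j(P) = ((-6 - 19/3*4) + P)*0 = ((-6 - 76/3) + P)*0 = (-94/3 + P)*0 = 0)
j(K) - 76*s(4) = 0 - 76*4 = 0 - 1*304 = 0 - 304 = -304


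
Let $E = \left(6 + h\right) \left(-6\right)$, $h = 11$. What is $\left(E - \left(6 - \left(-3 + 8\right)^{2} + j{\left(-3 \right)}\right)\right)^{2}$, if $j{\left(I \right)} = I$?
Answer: $6400$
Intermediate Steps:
$E = -102$ ($E = \left(6 + 11\right) \left(-6\right) = 17 \left(-6\right) = -102$)
$\left(E - \left(6 - \left(-3 + 8\right)^{2} + j{\left(-3 \right)}\right)\right)^{2} = \left(-102 - \left(-3 + 6 - \left(-3 + 8\right)^{2}\right)\right)^{2} = \left(-102 + \left(5^{2} - \left(-3 + 6\right)\right)\right)^{2} = \left(-102 + \left(25 - 3\right)\right)^{2} = \left(-102 + 22\right)^{2} = \left(-80\right)^{2} = 6400$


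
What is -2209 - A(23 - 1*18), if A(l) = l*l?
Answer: -2234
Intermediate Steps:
A(l) = l²
-2209 - A(23 - 1*18) = -2209 - (23 - 1*18)² = -2209 - (23 - 18)² = -2209 - 1*5² = -2209 - 1*25 = -2209 - 25 = -2234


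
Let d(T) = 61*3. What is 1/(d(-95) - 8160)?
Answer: -1/7977 ≈ -0.00012536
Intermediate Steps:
d(T) = 183
1/(d(-95) - 8160) = 1/(183 - 8160) = 1/(-7977) = -1/7977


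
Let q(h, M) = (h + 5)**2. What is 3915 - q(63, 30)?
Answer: -709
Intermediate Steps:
q(h, M) = (5 + h)**2
3915 - q(63, 30) = 3915 - (5 + 63)**2 = 3915 - 1*68**2 = 3915 - 1*4624 = 3915 - 4624 = -709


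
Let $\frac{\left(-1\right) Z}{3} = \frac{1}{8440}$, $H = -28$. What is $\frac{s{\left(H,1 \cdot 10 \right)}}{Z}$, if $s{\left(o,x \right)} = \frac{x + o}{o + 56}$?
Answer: $\frac{12660}{7} \approx 1808.6$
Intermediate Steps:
$s{\left(o,x \right)} = \frac{o + x}{56 + o}$
$Z = - \frac{3}{8440} \approx -0.00035545$
$\frac{s{\left(H,1 \cdot 10 \right)}}{Z} = \frac{\frac{1}{56 - 28} \left(-28 + 1 \cdot 10\right)}{- \frac{3}{8440}} = \frac{-28 + 10}{28} \left(- \frac{8440}{3}\right) = \frac{1}{28} \left(-18\right) \left(- \frac{8440}{3}\right) = \left(- \frac{9}{14}\right) \left(- \frac{8440}{3}\right) = \frac{12660}{7}$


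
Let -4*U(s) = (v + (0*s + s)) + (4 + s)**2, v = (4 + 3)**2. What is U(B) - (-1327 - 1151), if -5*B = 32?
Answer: 246591/100 ≈ 2465.9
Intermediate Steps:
B = -32/5 (B = -1/5*32 = -32/5 ≈ -6.4000)
v = 49 (v = 7**2 = 49)
U(s) = -49/4 - s/4 - (4 + s)**2/4 (U(s) = -((49 + (0*s + s)) + (4 + s)**2)/4 = -((49 + (0 + s)) + (4 + s)**2)/4 = -((49 + s) + (4 + s)**2)/4 = -(49 + s + (4 + s)**2)/4 = -49/4 - s/4 - (4 + s)**2/4)
U(B) - (-1327 - 1151) = (-49/4 - 1/4*(-32/5) - (4 - 32/5)**2/4) - (-1327 - 1151) = (-49/4 + 8/5 - (-12/5)**2/4) - 1*(-2478) = (-49/4 + 8/5 - 1/4*144/25) + 2478 = (-49/4 + 8/5 - 36/25) + 2478 = -1209/100 + 2478 = 246591/100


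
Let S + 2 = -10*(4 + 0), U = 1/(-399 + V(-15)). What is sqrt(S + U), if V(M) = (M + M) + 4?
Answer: I*sqrt(303467)/85 ≈ 6.4809*I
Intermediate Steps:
V(M) = 4 + 2*M (V(M) = 2*M + 4 = 4 + 2*M)
U = -1/425 (U = 1/(-399 + (4 + 2*(-15))) = 1/(-399 + (4 - 30)) = 1/(-399 - 26) = 1/(-425) = -1/425 ≈ -0.0023529)
S = -42 (S = -2 - 10*(4 + 0) = -2 - 10*4 = -2 - 40 = -42)
sqrt(S + U) = sqrt(-42 - 1/425) = sqrt(-17851/425) = I*sqrt(303467)/85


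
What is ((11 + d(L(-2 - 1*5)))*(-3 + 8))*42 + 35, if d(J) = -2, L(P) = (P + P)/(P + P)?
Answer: 1925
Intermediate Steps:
L(P) = 1 (L(P) = (2*P)/((2*P)) = (2*P)*(1/(2*P)) = 1)
((11 + d(L(-2 - 1*5)))*(-3 + 8))*42 + 35 = ((11 - 2)*(-3 + 8))*42 + 35 = (9*5)*42 + 35 = 45*42 + 35 = 1890 + 35 = 1925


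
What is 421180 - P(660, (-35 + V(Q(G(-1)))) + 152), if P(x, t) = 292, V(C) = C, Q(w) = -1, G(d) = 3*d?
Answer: 420888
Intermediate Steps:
421180 - P(660, (-35 + V(Q(G(-1)))) + 152) = 421180 - 1*292 = 421180 - 292 = 420888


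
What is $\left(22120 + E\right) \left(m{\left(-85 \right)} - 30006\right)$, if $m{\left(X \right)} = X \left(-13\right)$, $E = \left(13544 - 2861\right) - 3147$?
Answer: $-857088056$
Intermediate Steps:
$E = 7536$ ($E = 10683 - 3147 = 7536$)
$m{\left(X \right)} = - 13 X$
$\left(22120 + E\right) \left(m{\left(-85 \right)} - 30006\right) = \left(22120 + 7536\right) \left(\left(-13\right) \left(-85\right) - 30006\right) = 29656 \left(1105 - 30006\right) = 29656 \left(-28901\right) = -857088056$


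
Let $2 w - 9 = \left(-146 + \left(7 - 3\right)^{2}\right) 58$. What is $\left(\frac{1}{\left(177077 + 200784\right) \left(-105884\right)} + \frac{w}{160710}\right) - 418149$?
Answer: $- \frac{30552990479949059234}{73067229068955} \approx -4.1815 \cdot 10^{5}$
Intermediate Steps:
$w = - \frac{7531}{2}$ ($w = \frac{9}{2} + \frac{\left(-146 + \left(7 - 3\right)^{2}\right) 58}{2} = \frac{9}{2} + \frac{\left(-146 + 4^{2}\right) 58}{2} = \frac{9}{2} + \frac{\left(-146 + 16\right) 58}{2} = \frac{9}{2} + \frac{\left(-130\right) 58}{2} = \frac{9}{2} + \frac{1}{2} \left(-7540\right) = \frac{9}{2} - 3770 = - \frac{7531}{2} \approx -3765.5$)
$\left(\frac{1}{\left(177077 + 200784\right) \left(-105884\right)} + \frac{w}{160710}\right) - 418149 = \left(\frac{1}{\left(177077 + 200784\right) \left(-105884\right)} - \frac{7531}{2 \cdot 160710}\right) - 418149 = \left(\frac{1}{377861} \left(- \frac{1}{105884}\right) - \frac{7531}{321420}\right) - 418149 = \left(- \frac{1}{40009434124} - \frac{7531}{321420}\right) - 418149 = - \frac{1711994594939}{73067229068955} - 418149 = - \frac{30552990479949059234}{73067229068955}$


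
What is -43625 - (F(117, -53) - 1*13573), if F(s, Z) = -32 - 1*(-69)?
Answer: -30089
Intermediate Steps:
F(s, Z) = 37 (F(s, Z) = -32 + 69 = 37)
-43625 - (F(117, -53) - 1*13573) = -43625 - (37 - 1*13573) = -43625 - (37 - 13573) = -43625 - 1*(-13536) = -43625 + 13536 = -30089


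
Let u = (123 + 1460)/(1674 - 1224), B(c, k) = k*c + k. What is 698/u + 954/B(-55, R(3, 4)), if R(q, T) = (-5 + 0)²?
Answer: 23473601/118725 ≈ 197.71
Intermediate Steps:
R(q, T) = 25 (R(q, T) = (-5)² = 25)
B(c, k) = k + c*k (B(c, k) = c*k + k = k + c*k)
u = 1583/450 ≈ 3.5178
698/u + 954/B(-55, R(3, 4)) = 698/(1583/450) + 954/((25*(1 - 55))) = 698*(450/1583) + 954/((25*(-54))) = 314100/1583 + 954/(-1350) = 314100/1583 + 954*(-1/1350) = 314100/1583 - 53/75 = 23473601/118725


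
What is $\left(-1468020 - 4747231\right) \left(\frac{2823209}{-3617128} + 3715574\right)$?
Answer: $- \frac{83531133279840539013}{3617128} \approx -2.3093 \cdot 10^{13}$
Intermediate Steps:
$\left(-1468020 - 4747231\right) \left(\frac{2823209}{-3617128} + 3715574\right) = - 6215251 \left(2823209 \left(- \frac{1}{3617128}\right) + 3715574\right) = - 6215251 \left(- \frac{2823209}{3617128} + 3715574\right) = \left(-6215251\right) \frac{13439703928263}{3617128} = - \frac{83531133279840539013}{3617128}$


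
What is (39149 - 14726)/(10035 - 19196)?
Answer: -24423/9161 ≈ -2.6660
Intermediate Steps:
(39149 - 14726)/(10035 - 19196) = 24423/(-9161) = 24423*(-1/9161) = -24423/9161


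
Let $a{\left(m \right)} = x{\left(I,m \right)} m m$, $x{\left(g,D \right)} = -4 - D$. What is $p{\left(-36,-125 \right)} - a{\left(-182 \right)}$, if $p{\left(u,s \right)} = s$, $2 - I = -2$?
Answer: $-5896197$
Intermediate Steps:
$I = 4$ ($I = 2 - -2 = 2 + 2 = 4$)
$a{\left(m \right)} = m^{2} \left(-4 - m\right)$ ($a{\left(m \right)} = \left(-4 - m\right) m m = m \left(-4 - m\right) m = m^{2} \left(-4 - m\right)$)
$p{\left(-36,-125 \right)} - a{\left(-182 \right)} = -125 - \left(-182\right)^{2} \left(-4 - -182\right) = -125 - 33124 \left(-4 + 182\right) = -125 - 33124 \cdot 178 = -125 - 5896072 = -5896197$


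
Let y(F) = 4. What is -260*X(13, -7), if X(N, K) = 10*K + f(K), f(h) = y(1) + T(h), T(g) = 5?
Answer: 15860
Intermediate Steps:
f(h) = 9 (f(h) = 4 + 5 = 9)
X(N, K) = 9 + 10*K (X(N, K) = 10*K + 9 = 9 + 10*K)
-260*X(13, -7) = -260*(9 + 10*(-7)) = -260*(9 - 70) = -260*(-61) = 15860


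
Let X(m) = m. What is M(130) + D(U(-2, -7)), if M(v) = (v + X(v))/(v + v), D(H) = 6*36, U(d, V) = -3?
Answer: 217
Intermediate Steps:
D(H) = 216
M(v) = 1 (M(v) = (v + v)/(v + v) = (2*v)/((2*v)) = (2*v)*(1/(2*v)) = 1)
M(130) + D(U(-2, -7)) = 1 + 216 = 217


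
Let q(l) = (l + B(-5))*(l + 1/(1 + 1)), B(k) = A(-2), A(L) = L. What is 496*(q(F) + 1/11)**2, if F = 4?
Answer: 4960000/121 ≈ 40992.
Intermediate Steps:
B(k) = -2
q(l) = (1/2 + l)*(-2 + l) (q(l) = (l - 2)*(l + 1/(1 + 1)) = (-2 + l)*(l + 1/2) = (-2 + l)*(1/2 + l) = (1/2 + l)*(-2 + l))
496*(q(F) + 1/11)**2 = 496*((-1 + 4**2 - 3/2*4) + 1/11)**2 = 496*((-1 + 16 - 6) + 1/11)**2 = 496*(9 + 1/11)**2 = 496*(100/11)**2 = 496*(10000/121) = 4960000/121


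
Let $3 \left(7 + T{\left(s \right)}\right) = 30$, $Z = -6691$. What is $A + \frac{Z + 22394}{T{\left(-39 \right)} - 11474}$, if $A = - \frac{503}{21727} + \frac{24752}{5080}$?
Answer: $\frac{550806299008}{158261314795} \approx 3.4804$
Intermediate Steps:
$T{\left(s \right)} = 3$ ($T{\left(s \right)} = -7 + \frac{1}{3} \cdot 30 = -7 + 10 = 3$)
$A = \frac{66903933}{13796645}$ ($A = \left(-503\right) \frac{1}{21727} + 24752 \cdot \frac{1}{5080} = - \frac{503}{21727} + \frac{3094}{635} = \frac{66903933}{13796645} \approx 4.8493$)
$A + \frac{Z + 22394}{T{\left(-39 \right)} - 11474} = \frac{66903933}{13796645} + \frac{-6691 + 22394}{3 - 11474} = \frac{66903933}{13796645} + \frac{15703}{-11471} = \frac{66903933}{13796645} + 15703 \left(- \frac{1}{11471}\right) = \frac{66903933}{13796645} - \frac{15703}{11471} = \frac{550806299008}{158261314795}$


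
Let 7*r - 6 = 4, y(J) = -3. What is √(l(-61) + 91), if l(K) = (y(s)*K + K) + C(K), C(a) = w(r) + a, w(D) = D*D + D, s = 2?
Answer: √7618/7 ≈ 12.469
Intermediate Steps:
r = 10/7 (r = 6/7 + (⅐)*4 = 6/7 + 4/7 = 10/7 ≈ 1.4286)
w(D) = D + D² (w(D) = D² + D = D + D²)
C(a) = 170/49 + a (C(a) = 10*(1 + 10/7)/7 + a = (10/7)*(17/7) + a = 170/49 + a)
l(K) = 170/49 - K (l(K) = (-3*K + K) + (170/49 + K) = -2*K + (170/49 + K) = 170/49 - K)
√(l(-61) + 91) = √((170/49 - 1*(-61)) + 91) = √((170/49 + 61) + 91) = √(3159/49 + 91) = √(7618/49) = √7618/7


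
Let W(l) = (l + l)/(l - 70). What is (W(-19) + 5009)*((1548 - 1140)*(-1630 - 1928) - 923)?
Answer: -647619935493/89 ≈ -7.2766e+9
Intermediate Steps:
W(l) = 2*l/(-70 + l) (W(l) = (2*l)/(-70 + l) = 2*l/(-70 + l))
(W(-19) + 5009)*((1548 - 1140)*(-1630 - 1928) - 923) = (2*(-19)/(-70 - 19) + 5009)*((1548 - 1140)*(-1630 - 1928) - 923) = (2*(-19)/(-89) + 5009)*(408*(-3558) - 923) = (2*(-19)*(-1/89) + 5009)*(-1451664 - 923) = (38/89 + 5009)*(-1452587) = (445839/89)*(-1452587) = -647619935493/89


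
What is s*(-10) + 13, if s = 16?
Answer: -147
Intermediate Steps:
s*(-10) + 13 = 16*(-10) + 13 = -160 + 13 = -147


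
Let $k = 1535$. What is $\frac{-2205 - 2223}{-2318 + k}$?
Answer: $\frac{164}{29} \approx 5.6552$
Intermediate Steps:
$\frac{-2205 - 2223}{-2318 + k} = \frac{-2205 - 2223}{-2318 + 1535} = - \frac{4428}{-783} = \left(-4428\right) \left(- \frac{1}{783}\right) = \frac{164}{29}$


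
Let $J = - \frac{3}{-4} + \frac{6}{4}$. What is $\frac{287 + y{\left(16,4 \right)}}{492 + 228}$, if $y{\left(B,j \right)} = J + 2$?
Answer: $\frac{233}{576} \approx 0.40451$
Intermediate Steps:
$J = \frac{9}{4}$ ($J = \left(-3\right) \left(- \frac{1}{4}\right) + 6 \cdot \frac{1}{4} = \frac{3}{4} + \frac{3}{2} = \frac{9}{4} \approx 2.25$)
$y{\left(B,j \right)} = \frac{17}{4}$ ($y{\left(B,j \right)} = \frac{9}{4} + 2 = \frac{17}{4}$)
$\frac{287 + y{\left(16,4 \right)}}{492 + 228} = \frac{287 + \frac{17}{4}}{492 + 228} = \frac{1165}{4 \cdot 720} = \frac{1165}{4} \cdot \frac{1}{720} = \frac{233}{576}$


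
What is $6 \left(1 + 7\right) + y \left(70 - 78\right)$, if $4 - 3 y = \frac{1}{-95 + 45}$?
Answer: $\frac{932}{25} \approx 37.28$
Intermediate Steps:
$y = \frac{67}{50}$ ($y = \frac{4}{3} - \frac{1}{3 \left(-95 + 45\right)} = \frac{4}{3} - \frac{1}{3 \left(-50\right)} = \frac{4}{3} - - \frac{1}{150} = \frac{4}{3} + \frac{1}{150} = \frac{67}{50} \approx 1.34$)
$6 \left(1 + 7\right) + y \left(70 - 78\right) = 6 \left(1 + 7\right) + \frac{67 \left(70 - 78\right)}{50} = 6 \cdot 8 + \frac{67 \left(70 - 78\right)}{50} = 48 + \frac{67}{50} \left(-8\right) = 48 - \frac{268}{25} = \frac{932}{25}$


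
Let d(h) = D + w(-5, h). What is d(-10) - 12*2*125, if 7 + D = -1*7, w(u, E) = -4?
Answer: -3018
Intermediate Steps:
D = -14 (D = -7 - 1*7 = -7 - 7 = -14)
d(h) = -18 (d(h) = -14 - 4 = -18)
d(-10) - 12*2*125 = -18 - 12*2*125 = -18 - 24*125 = -18 - 3000 = -3018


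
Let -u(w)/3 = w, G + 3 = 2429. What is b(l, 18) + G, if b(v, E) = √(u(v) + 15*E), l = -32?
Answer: 2426 + √366 ≈ 2445.1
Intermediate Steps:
G = 2426 (G = -3 + 2429 = 2426)
u(w) = -3*w
b(v, E) = √(-3*v + 15*E)
b(l, 18) + G = √(-3*(-32) + 15*18) + 2426 = √(96 + 270) + 2426 = √366 + 2426 = 2426 + √366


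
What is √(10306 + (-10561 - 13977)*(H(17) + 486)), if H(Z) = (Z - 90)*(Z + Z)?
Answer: √48988154 ≈ 6999.2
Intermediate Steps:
H(Z) = 2*Z*(-90 + Z) (H(Z) = (-90 + Z)*(2*Z) = 2*Z*(-90 + Z))
√(10306 + (-10561 - 13977)*(H(17) + 486)) = √(10306 + (-10561 - 13977)*(2*17*(-90 + 17) + 486)) = √(10306 - 24538*(2*17*(-73) + 486)) = √(10306 - 24538*(-2482 + 486)) = √(10306 - 24538*(-1996)) = √(10306 + 48977848) = √48988154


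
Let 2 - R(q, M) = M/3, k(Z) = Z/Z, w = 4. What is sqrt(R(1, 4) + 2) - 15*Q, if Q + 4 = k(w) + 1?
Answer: 30 + 2*sqrt(6)/3 ≈ 31.633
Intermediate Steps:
k(Z) = 1
R(q, M) = 2 - M/3
Q = -2 (Q = -4 + (1 + 1) = -4 + 2 = -2)
sqrt(R(1, 4) + 2) - 15*Q = sqrt((2 - 1/3*4) + 2) - 15*(-2) = sqrt((2 - 4/3) + 2) + 30 = sqrt(2/3 + 2) + 30 = sqrt(8/3) + 30 = 2*sqrt(6)/3 + 30 = 30 + 2*sqrt(6)/3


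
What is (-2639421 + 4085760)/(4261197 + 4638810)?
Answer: 482113/2966669 ≈ 0.16251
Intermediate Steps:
(-2639421 + 4085760)/(4261197 + 4638810) = 1446339/8900007 = 1446339*(1/8900007) = 482113/2966669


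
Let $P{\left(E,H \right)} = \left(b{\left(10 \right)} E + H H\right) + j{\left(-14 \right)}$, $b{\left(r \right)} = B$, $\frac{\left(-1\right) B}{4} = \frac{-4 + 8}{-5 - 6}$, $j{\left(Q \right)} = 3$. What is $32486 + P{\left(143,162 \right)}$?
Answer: $58941$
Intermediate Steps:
$B = \frac{16}{11}$ ($B = - 4 \frac{-4 + 8}{-5 - 6} = - 4 \frac{4}{-11} = - 4 \cdot 4 \left(- \frac{1}{11}\right) = \left(-4\right) \left(- \frac{4}{11}\right) = \frac{16}{11} \approx 1.4545$)
$b{\left(r \right)} = \frac{16}{11}$
$P{\left(E,H \right)} = 3 + H^{2} + \frac{16 E}{11}$ ($P{\left(E,H \right)} = \left(\frac{16 E}{11} + H H\right) + 3 = \left(\frac{16 E}{11} + H^{2}\right) + 3 = \left(H^{2} + \frac{16 E}{11}\right) + 3 = 3 + H^{2} + \frac{16 E}{11}$)
$32486 + P{\left(143,162 \right)} = 32486 + \left(3 + 162^{2} + \frac{16}{11} \cdot 143\right) = 32486 + \left(3 + 26244 + 208\right) = 32486 + 26455 = 58941$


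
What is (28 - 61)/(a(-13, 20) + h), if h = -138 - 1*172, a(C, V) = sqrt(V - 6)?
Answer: 5115/48043 + 33*sqrt(14)/96086 ≈ 0.10775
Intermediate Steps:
a(C, V) = sqrt(-6 + V)
h = -310 (h = -138 - 172 = -310)
(28 - 61)/(a(-13, 20) + h) = (28 - 61)/(sqrt(-6 + 20) - 310) = -33/(sqrt(14) - 310) = -33/(-310 + sqrt(14))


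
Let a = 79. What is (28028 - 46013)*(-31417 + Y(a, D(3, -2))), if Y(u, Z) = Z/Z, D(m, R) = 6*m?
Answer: 565016760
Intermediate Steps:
Y(u, Z) = 1
(28028 - 46013)*(-31417 + Y(a, D(3, -2))) = (28028 - 46013)*(-31417 + 1) = -17985*(-31416) = 565016760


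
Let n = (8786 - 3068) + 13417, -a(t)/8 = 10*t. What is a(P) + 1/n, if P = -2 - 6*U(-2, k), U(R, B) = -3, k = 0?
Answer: -24492799/19135 ≈ -1280.0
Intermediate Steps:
P = 16 (P = -2 - 6*(-3) = -2 + 18 = 16)
a(t) = -80*t
n = 19135 (n = 5718 + 13417 = 19135)
a(P) + 1/n = -80*16 + 1/19135 = -1280 + 1/19135 = -24492799/19135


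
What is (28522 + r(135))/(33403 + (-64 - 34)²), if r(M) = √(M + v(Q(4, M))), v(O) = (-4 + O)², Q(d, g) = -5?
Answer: 28522/43007 + 6*√6/43007 ≈ 0.66354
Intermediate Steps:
r(M) = √(81 + M) (r(M) = √(M + (-4 - 5)²) = √(M + (-9)²) = √(M + 81) = √(81 + M))
(28522 + r(135))/(33403 + (-64 - 34)²) = (28522 + √(81 + 135))/(33403 + (-64 - 34)²) = (28522 + √216)/(33403 + (-98)²) = (28522 + 6*√6)/(33403 + 9604) = (28522 + 6*√6)/43007 = (28522 + 6*√6)*(1/43007) = 28522/43007 + 6*√6/43007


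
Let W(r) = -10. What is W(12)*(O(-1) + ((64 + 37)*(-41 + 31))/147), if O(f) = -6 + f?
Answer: 20390/147 ≈ 138.71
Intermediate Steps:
W(12)*(O(-1) + ((64 + 37)*(-41 + 31))/147) = -10*((-6 - 1) + ((64 + 37)*(-41 + 31))/147) = -10*(-7 + (101*(-10))*(1/147)) = -10*(-7 - 1010*1/147) = -10*(-7 - 1010/147) = -10*(-2039/147) = 20390/147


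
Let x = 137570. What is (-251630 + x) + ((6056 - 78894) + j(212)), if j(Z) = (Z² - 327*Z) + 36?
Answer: -211242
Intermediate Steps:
j(Z) = 36 + Z² - 327*Z
(-251630 + x) + ((6056 - 78894) + j(212)) = (-251630 + 137570) + ((6056 - 78894) + (36 + 212² - 327*212)) = -114060 + (-72838 + (36 + 44944 - 69324)) = -114060 + (-72838 - 24344) = -114060 - 97182 = -211242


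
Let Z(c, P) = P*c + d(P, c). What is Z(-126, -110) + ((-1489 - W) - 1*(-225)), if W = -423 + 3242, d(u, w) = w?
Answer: 9651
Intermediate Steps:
Z(c, P) = c + P*c (Z(c, P) = P*c + c = c + P*c)
W = 2819
Z(-126, -110) + ((-1489 - W) - 1*(-225)) = -126*(1 - 110) + ((-1489 - 1*2819) - 1*(-225)) = -126*(-109) + ((-1489 - 2819) + 225) = 13734 + (-4308 + 225) = 13734 - 4083 = 9651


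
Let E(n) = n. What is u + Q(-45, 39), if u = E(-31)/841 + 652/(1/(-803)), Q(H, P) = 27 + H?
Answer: -440325765/841 ≈ -5.2357e+5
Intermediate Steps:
u = -440310627/841 (u = -31/841 + 652/(1/(-803)) = -31*1/841 + 652/(-1/803) = -31/841 + 652*(-803) = -31/841 - 523556 = -440310627/841 ≈ -5.2356e+5)
u + Q(-45, 39) = -440310627/841 + (27 - 45) = -440310627/841 - 18 = -440325765/841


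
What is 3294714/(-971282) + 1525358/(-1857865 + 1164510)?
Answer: -144844584401/25901662735 ≈ -5.5921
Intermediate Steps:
3294714/(-971282) + 1525358/(-1857865 + 1164510) = 3294714*(-1/971282) + 1525358/(-693355) = -1647357/485641 + 1525358*(-1/693355) = -1647357/485641 - 1525358/693355 = -144844584401/25901662735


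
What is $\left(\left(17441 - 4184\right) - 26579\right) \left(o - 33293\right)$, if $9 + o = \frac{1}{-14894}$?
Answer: $\frac{3303855926729}{7447} \approx 4.4365 \cdot 10^{8}$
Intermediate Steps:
$o = - \frac{134047}{14894}$ ($o = -9 + \frac{1}{-14894} = -9 - \frac{1}{14894} = - \frac{134047}{14894} \approx -9.0001$)
$\left(\left(17441 - 4184\right) - 26579\right) \left(o - 33293\right) = \left(\left(17441 - 4184\right) - 26579\right) \left(- \frac{134047}{14894} - 33293\right) = \left(13257 - 26579\right) \left(- \frac{495999989}{14894}\right) = \left(-13322\right) \left(- \frac{495999989}{14894}\right) = \frac{3303855926729}{7447}$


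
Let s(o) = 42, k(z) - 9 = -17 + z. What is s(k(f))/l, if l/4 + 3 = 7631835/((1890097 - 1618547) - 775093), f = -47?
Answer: -3524801/6094976 ≈ -0.57831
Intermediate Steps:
k(z) = -8 + z (k(z) = 9 + (-17 + z) = -8 + z)
l = -36569856/503543 (l = -12 + 4*(7631835/((1890097 - 1618547) - 775093)) = -12 + 4*(7631835/(271550 - 775093)) = -12 + 4*(7631835/(-503543)) = -12 + 4*(7631835*(-1/503543)) = -12 + 4*(-7631835/503543) = -12 - 30527340/503543 = -36569856/503543 ≈ -72.625)
s(k(f))/l = 42/(-36569856/503543) = 42*(-503543/36569856) = -3524801/6094976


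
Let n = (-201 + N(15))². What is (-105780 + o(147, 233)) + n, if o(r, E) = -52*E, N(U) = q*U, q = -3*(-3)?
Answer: -113540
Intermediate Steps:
q = 9
N(U) = 9*U
n = 4356 (n = (-201 + 9*15)² = (-201 + 135)² = (-66)² = 4356)
(-105780 + o(147, 233)) + n = (-105780 - 52*233) + 4356 = (-105780 - 12116) + 4356 = -117896 + 4356 = -113540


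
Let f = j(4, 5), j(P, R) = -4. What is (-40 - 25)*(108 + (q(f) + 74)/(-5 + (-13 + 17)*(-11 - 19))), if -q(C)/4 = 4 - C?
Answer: -174954/25 ≈ -6998.2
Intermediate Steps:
f = -4
q(C) = -16 + 4*C (q(C) = -4*(4 - C) = -16 + 4*C)
(-40 - 25)*(108 + (q(f) + 74)/(-5 + (-13 + 17)*(-11 - 19))) = (-40 - 25)*(108 + ((-16 + 4*(-4)) + 74)/(-5 + (-13 + 17)*(-11 - 19))) = -65*(108 + ((-16 - 16) + 74)/(-5 + 4*(-30))) = -65*(108 + (-32 + 74)/(-5 - 120)) = -65*(108 + 42/(-125)) = -65*(108 + 42*(-1/125)) = -65*(108 - 42/125) = -65*13458/125 = -174954/25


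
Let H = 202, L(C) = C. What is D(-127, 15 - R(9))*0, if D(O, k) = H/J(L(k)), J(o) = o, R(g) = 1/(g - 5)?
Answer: 0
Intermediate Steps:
R(g) = 1/(-5 + g)
D(O, k) = 202/k
D(-127, 15 - R(9))*0 = (202/(15 - 1/(-5 + 9)))*0 = (202/(15 - 1/4))*0 = (202/(15 - 1*¼))*0 = (202/(15 - ¼))*0 = (202/(59/4))*0 = (202*(4/59))*0 = (808/59)*0 = 0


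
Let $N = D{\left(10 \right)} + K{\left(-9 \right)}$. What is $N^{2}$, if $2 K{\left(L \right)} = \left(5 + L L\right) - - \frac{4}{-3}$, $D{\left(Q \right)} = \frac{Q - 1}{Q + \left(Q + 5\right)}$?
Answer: $\frac{10252804}{5625} \approx 1822.7$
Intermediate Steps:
$D{\left(Q \right)} = \frac{-1 + Q}{5 + 2 Q}$ ($D{\left(Q \right)} = \frac{-1 + Q}{Q + \left(5 + Q\right)} = \frac{-1 + Q}{5 + 2 Q}$)
$K{\left(L \right)} = \frac{11}{6} + \frac{L^{2}}{2}$ ($K{\left(L \right)} = \frac{\left(5 + L L\right) - - \frac{4}{-3}}{2} = \frac{\left(5 + L^{2}\right) - \left(-4\right) \left(- \frac{1}{3}\right)}{2} = \frac{\left(5 + L^{2}\right) - \frac{4}{3}}{2} = \frac{\frac{11}{3} + L^{2}}{2} = \frac{11}{6} + \frac{L^{2}}{2}$)
$N = \frac{3202}{75}$ ($N = \frac{-1 + 10}{5 + 2 \cdot 10} + \left(\frac{11}{6} + \frac{\left(-9\right)^{2}}{2}\right) = \frac{1}{5 + 20} \cdot 9 + \left(\frac{11}{6} + \frac{1}{2} \cdot 81\right) = \frac{1}{25} \cdot 9 + \left(\frac{11}{6} + \frac{81}{2}\right) = \frac{1}{25} \cdot 9 + \frac{127}{3} = \frac{9}{25} + \frac{127}{3} = \frac{3202}{75} \approx 42.693$)
$N^{2} = \left(\frac{3202}{75}\right)^{2} = \frac{10252804}{5625}$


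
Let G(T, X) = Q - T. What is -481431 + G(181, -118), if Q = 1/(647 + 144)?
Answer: -380955091/791 ≈ -4.8161e+5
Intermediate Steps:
Q = 1/791 ≈ 0.0012642
G(T, X) = 1/791 - T
-481431 + G(181, -118) = -481431 + (1/791 - 1*181) = -481431 + (1/791 - 181) = -481431 - 143170/791 = -380955091/791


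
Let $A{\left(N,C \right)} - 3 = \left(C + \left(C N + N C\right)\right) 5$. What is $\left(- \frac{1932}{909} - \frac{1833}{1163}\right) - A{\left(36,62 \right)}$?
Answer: $- \frac{7976924608}{352389} \approx -22637.0$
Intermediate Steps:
$A{\left(N,C \right)} = 3 + 5 C + 10 C N$ ($A{\left(N,C \right)} = 3 + \left(C + \left(C N + N C\right)\right) 5 = 3 + \left(C + \left(C N + C N\right)\right) 5 = 3 + \left(C + 2 C N\right) 5 = 3 + \left(5 C + 10 C N\right) = 3 + 5 C + 10 C N$)
$\left(- \frac{1932}{909} - \frac{1833}{1163}\right) - A{\left(36,62 \right)} = \left(- \frac{1932}{909} - \frac{1833}{1163}\right) - \left(3 + 5 \cdot 62 + 10 \cdot 62 \cdot 36\right) = \left(\left(-1932\right) \frac{1}{909} - \frac{1833}{1163}\right) - \left(3 + 310 + 22320\right) = \left(- \frac{644}{303} - \frac{1833}{1163}\right) - 22633 = - \frac{1304371}{352389} - 22633 = - \frac{7976924608}{352389}$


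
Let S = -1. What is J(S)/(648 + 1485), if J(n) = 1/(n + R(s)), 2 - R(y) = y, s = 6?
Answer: -1/10665 ≈ -9.3765e-5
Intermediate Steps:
R(y) = 2 - y
J(n) = 1/(-4 + n) (J(n) = 1/(n + (2 - 1*6)) = 1/(n + (2 - 6)) = 1/(n - 4) = 1/(-4 + n))
J(S)/(648 + 1485) = 1/((-4 - 1)*(648 + 1485)) = 1/(-5*2133) = -⅕*1/2133 = -1/10665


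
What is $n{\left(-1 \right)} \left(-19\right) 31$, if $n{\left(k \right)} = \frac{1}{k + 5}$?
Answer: $- \frac{589}{4} \approx -147.25$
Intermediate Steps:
$n{\left(k \right)} = \frac{1}{5 + k}$
$n{\left(-1 \right)} \left(-19\right) 31 = \frac{1}{5 - 1} \left(-19\right) 31 = \frac{1}{4} \left(-19\right) 31 = \left(- \frac{19}{4}\right) 31 = - \frac{589}{4}$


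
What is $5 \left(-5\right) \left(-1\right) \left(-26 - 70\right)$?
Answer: $-2400$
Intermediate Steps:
$5 \left(-5\right) \left(-1\right) \left(-26 - 70\right) = \left(-25\right) \left(-1\right) \left(-96\right) = 25 \left(-96\right) = -2400$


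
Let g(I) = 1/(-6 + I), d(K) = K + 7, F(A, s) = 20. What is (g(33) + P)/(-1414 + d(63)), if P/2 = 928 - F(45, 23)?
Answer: -49033/36288 ≈ -1.3512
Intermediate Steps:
d(K) = 7 + K
P = 1816 (P = 2*(928 - 1*20) = 2*(928 - 20) = 2*908 = 1816)
(g(33) + P)/(-1414 + d(63)) = (1/(-6 + 33) + 1816)/(-1414 + (7 + 63)) = (1/27 + 1816)/(-1414 + 70) = (1/27 + 1816)/(-1344) = (49033/27)*(-1/1344) = -49033/36288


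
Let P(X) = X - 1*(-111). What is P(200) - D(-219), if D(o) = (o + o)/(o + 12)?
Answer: 21313/69 ≈ 308.88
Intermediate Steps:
P(X) = 111 + X (P(X) = X + 111 = 111 + X)
D(o) = 2*o/(12 + o) (D(o) = (2*o)/(12 + o) = 2*o/(12 + o))
P(200) - D(-219) = (111 + 200) - 2*(-219)/(12 - 219) = 311 - 2*(-219)/(-207) = 311 - 2*(-219)*(-1)/207 = 311 - 1*146/69 = 311 - 146/69 = 21313/69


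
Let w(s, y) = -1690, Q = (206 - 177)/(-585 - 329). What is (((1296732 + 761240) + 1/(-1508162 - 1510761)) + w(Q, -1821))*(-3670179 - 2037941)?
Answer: -35434622025461694200/3018923 ≈ -1.1738e+13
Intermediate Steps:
Q = -29/914 (Q = 29/(-914) = 29*(-1/914) = -29/914 ≈ -0.031729)
(((1296732 + 761240) + 1/(-1508162 - 1510761)) + w(Q, -1821))*(-3670179 - 2037941) = (((1296732 + 761240) + 1/(-1508162 - 1510761)) - 1690)*(-3670179 - 2037941) = ((2057972 + 1/(-3018923)) - 1690)*(-5708120) = ((2057972 - 1/3018923) - 1690)*(-5708120) = (6212859004155/3018923 - 1690)*(-5708120) = (6207757024285/3018923)*(-5708120) = -35434622025461694200/3018923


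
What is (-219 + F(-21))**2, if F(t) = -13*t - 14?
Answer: 1600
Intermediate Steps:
F(t) = -14 - 13*t
(-219 + F(-21))**2 = (-219 + (-14 - 13*(-21)))**2 = (-219 + (-14 + 273))**2 = (-219 + 259)**2 = 40**2 = 1600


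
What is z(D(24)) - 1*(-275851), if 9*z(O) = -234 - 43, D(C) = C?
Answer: 2482382/9 ≈ 2.7582e+5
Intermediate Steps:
z(O) = -277/9 (z(O) = (-234 - 43)/9 = (1/9)*(-277) = -277/9)
z(D(24)) - 1*(-275851) = -277/9 - 1*(-275851) = -277/9 + 275851 = 2482382/9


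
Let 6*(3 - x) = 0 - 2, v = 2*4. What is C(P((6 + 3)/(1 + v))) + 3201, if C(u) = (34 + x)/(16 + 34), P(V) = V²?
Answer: 240131/75 ≈ 3201.7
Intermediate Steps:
v = 8
x = 10/3 (x = 3 - (0 - 2)/6 = 3 - ⅙*(-2) = 3 + ⅓ = 10/3 ≈ 3.3333)
C(u) = 56/75 (C(u) = (34 + 10/3)/(16 + 34) = (112/3)/50 = (112/3)*(1/50) = 56/75)
C(P((6 + 3)/(1 + v))) + 3201 = 56/75 + 3201 = 240131/75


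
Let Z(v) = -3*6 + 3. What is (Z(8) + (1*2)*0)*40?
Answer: -600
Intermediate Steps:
Z(v) = -15 (Z(v) = -18 + 3 = -15)
(Z(8) + (1*2)*0)*40 = (-15 + (1*2)*0)*40 = (-15 + 2*0)*40 = (-15 + 0)*40 = -15*40 = -600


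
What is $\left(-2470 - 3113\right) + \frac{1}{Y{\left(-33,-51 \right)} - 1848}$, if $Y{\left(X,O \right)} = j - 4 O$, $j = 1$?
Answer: $- \frac{9172870}{1643} \approx -5583.0$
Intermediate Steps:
$Y{\left(X,O \right)} = 1 - 4 O$
$\left(-2470 - 3113\right) + \frac{1}{Y{\left(-33,-51 \right)} - 1848} = \left(-2470 - 3113\right) + \frac{1}{\left(1 - -204\right) - 1848} = -5583 + \frac{1}{\left(1 + 204\right) - 1848} = -5583 + \frac{1}{205 - 1848} = -5583 + \frac{1}{-1643} = -5583 - \frac{1}{1643} = - \frac{9172870}{1643}$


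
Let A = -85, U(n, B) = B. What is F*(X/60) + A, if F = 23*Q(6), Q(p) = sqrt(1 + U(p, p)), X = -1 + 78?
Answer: -85 + 1771*sqrt(7)/60 ≈ -6.9062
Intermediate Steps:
X = 77
Q(p) = sqrt(1 + p)
F = 23*sqrt(7) (F = 23*sqrt(1 + 6) = 23*sqrt(7) ≈ 60.852)
F*(X/60) + A = (23*sqrt(7))*(77/60) - 85 = 1771*sqrt(7)/60 - 85 = -85 + 1771*sqrt(7)/60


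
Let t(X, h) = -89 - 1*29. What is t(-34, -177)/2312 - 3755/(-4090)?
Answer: 409947/472804 ≈ 0.86705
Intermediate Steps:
t(X, h) = -118 (t(X, h) = -89 - 29 = -118)
t(-34, -177)/2312 - 3755/(-4090) = -118/2312 - 3755/(-4090) = -118*1/2312 - 3755*(-1/4090) = -59/1156 + 751/818 = 409947/472804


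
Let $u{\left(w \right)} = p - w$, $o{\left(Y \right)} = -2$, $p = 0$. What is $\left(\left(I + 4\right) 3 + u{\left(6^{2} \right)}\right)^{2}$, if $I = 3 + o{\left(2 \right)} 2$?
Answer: $729$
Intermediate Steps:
$I = -1$ ($I = 3 - 4 = -1$)
$u{\left(w \right)} = - w$ ($u{\left(w \right)} = 0 - w = - w$)
$\left(\left(I + 4\right) 3 + u{\left(6^{2} \right)}\right)^{2} = \left(\left(-1 + 4\right) 3 - 6^{2}\right)^{2} = \left(3 \cdot 3 - 36\right)^{2} = \left(9 - 36\right)^{2} = \left(-27\right)^{2} = 729$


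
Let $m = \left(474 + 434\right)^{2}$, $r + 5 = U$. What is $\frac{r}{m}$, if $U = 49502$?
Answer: $\frac{49497}{824464} \approx 0.060035$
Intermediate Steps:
$r = 49497$ ($r = -5 + 49502 = 49497$)
$m = 824464$ ($m = 908^{2} = 824464$)
$\frac{r}{m} = \frac{49497}{824464}$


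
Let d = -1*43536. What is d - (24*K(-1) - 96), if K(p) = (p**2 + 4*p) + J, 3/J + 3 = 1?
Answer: -43332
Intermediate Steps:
J = -3/2 (J = 3/(-3 + 1) = 3/(-2) = 3*(-1/2) = -3/2 ≈ -1.5000)
K(p) = -3/2 + p**2 + 4*p (K(p) = (p**2 + 4*p) - 3/2 = -3/2 + p**2 + 4*p)
d = -43536
d - (24*K(-1) - 96) = -43536 - (24*(-3/2 + (-1)**2 + 4*(-1)) - 96) = -43536 - (24*(-3/2 + 1 - 4) - 96) = -43536 - (24*(-9/2) - 96) = -43536 - (-108 - 96) = -43536 - 1*(-204) = -43536 + 204 = -43332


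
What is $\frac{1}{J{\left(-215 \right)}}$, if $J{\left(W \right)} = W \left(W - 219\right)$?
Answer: $\frac{1}{93310} \approx 1.0717 \cdot 10^{-5}$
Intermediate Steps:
$J{\left(W \right)} = W \left(-219 + W\right)$
$\frac{1}{J{\left(-215 \right)}} = \frac{1}{\left(-215\right) \left(-219 - 215\right)} = \frac{1}{\left(-215\right) \left(-434\right)} = \frac{1}{93310}$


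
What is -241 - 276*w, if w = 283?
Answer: -78349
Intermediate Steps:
-241 - 276*w = -241 - 276*283 = -241 - 78108 = -78349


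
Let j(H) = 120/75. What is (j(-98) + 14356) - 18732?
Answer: -21872/5 ≈ -4374.4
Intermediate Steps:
j(H) = 8/5 (j(H) = 120*(1/75) = 8/5)
(j(-98) + 14356) - 18732 = (8/5 + 14356) - 18732 = 71788/5 - 18732 = -21872/5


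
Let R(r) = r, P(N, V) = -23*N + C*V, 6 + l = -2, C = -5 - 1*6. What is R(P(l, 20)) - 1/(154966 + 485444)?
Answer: -23054761/640410 ≈ -36.000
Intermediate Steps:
C = -11 (C = -5 - 6 = -11)
l = -8 (l = -6 - 2 = -8)
P(N, V) = -23*N - 11*V
R(P(l, 20)) - 1/(154966 + 485444) = (-23*(-8) - 11*20) - 1/(154966 + 485444) = (184 - 220) - 1/640410 = -36 - 1*1/640410 = -36 - 1/640410 = -23054761/640410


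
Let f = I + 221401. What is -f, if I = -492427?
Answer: 271026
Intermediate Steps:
f = -271026 (f = -492427 + 221401 = -271026)
-f = -1*(-271026) = 271026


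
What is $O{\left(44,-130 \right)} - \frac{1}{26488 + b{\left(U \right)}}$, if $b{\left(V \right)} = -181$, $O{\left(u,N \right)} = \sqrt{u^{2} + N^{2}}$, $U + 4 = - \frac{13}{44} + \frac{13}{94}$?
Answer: $- \frac{1}{26307} + 2 \sqrt{4709} \approx 137.24$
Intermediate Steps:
$U = - \frac{8597}{2068}$ ($U = -4 + \left(- \frac{13}{44} + \frac{13}{94}\right) = -4 - \frac{325}{2068} = - \frac{8597}{2068} \approx -4.1572$)
$O{\left(u,N \right)} = \sqrt{N^{2} + u^{2}}$
$O{\left(44,-130 \right)} - \frac{1}{26488 + b{\left(U \right)}} = \sqrt{\left(-130\right)^{2} + 44^{2}} - \frac{1}{26488 - 181} = \sqrt{16900 + 1936} - \frac{1}{26307} = \sqrt{18836} - \frac{1}{26307} = 2 \sqrt{4709} - \frac{1}{26307} = - \frac{1}{26307} + 2 \sqrt{4709}$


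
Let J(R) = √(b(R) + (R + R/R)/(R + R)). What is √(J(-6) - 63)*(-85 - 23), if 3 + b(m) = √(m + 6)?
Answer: -18*√(-2268 + 6*I*√93) ≈ -10.934 - 857.29*I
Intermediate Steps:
b(m) = -3 + √(6 + m) (b(m) = -3 + √(m + 6) = -3 + √(6 + m))
J(R) = √(-3 + √(6 + R) + (1 + R)/(2*R)) (J(R) = √((-3 + √(6 + R)) + (R + R/R)/(R + R)) = √((-3 + √(6 + R)) + (R + 1)/((2*R))) = √((-3 + √(6 + R)) + (1 + R)*(1/(2*R))) = √((-3 + √(6 + R)) + (1 + R)/(2*R)) = √(-3 + √(6 + R) + (1 + R)/(2*R)))
√(J(-6) - 63)*(-85 - 23) = √(√(-10 + 2/(-6) + 4*√(6 - 6))/2 - 63)*(-85 - 23) = √(√(-10 + 2*(-⅙) + 4*√0)/2 - 63)*(-108) = √(√(-10 - ⅓ + 4*0)/2 - 63)*(-108) = √(√(-10 - ⅓ + 0)/2 - 63)*(-108) = √(√(-31/3)/2 - 63)*(-108) = √((I*√93/3)/2 - 63)*(-108) = √(I*√93/6 - 63)*(-108) = √(-63 + I*√93/6)*(-108) = -108*√(-63 + I*√93/6)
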